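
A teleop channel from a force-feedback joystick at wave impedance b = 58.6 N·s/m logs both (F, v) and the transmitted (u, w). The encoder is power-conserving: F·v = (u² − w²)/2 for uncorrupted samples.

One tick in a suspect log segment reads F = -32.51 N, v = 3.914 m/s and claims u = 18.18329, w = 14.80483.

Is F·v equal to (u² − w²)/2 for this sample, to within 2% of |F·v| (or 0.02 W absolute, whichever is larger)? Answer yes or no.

F·v = (-32.51)×3.914 = -127.2441 W.
(u² − w²)/2 = (330.6320 − 219.1830)/2 = 55.7245 W.
|Δ| = 182.9687;  2% of max(1, |F·v|) = 2.5449.

no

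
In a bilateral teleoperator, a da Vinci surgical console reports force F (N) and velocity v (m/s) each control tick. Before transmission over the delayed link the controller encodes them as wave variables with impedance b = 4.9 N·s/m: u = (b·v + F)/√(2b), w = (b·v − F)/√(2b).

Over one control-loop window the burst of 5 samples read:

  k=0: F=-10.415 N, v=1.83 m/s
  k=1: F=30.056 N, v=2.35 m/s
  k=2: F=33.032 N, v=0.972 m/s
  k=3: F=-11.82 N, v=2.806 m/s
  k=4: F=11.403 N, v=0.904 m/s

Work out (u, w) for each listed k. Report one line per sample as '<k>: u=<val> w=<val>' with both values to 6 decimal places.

k=0: b·v=4.9×1.83=8.967000; √(2b)=3.130495; u=(8.967000+(-10.415))/3.130495=-0.462547, w=(8.967000−(-10.415))/3.130495=6.191353
k=1: b·v=4.9×2.35=11.515000; √(2b)=3.130495; u=(11.515000+30.056)/3.130495=13.279369, w=(11.515000−30.056)/3.130495=-5.922705
k=2: b·v=4.9×0.972=4.762800; √(2b)=3.130495; u=(4.762800+33.032)/3.130495=12.073106, w=(4.762800−33.032)/3.130495=-9.030265
k=3: b·v=4.9×2.806=13.749400; √(2b)=3.130495; u=(13.749400+(-11.82))/3.130495=0.616324, w=(13.749400−(-11.82))/3.130495=8.167845
k=4: b·v=4.9×0.904=4.429600; √(2b)=3.130495; u=(4.429600+11.403)/3.130495=5.057539, w=(4.429600−11.403)/3.130495=-2.227571

0: u=-0.462547 w=6.191353
1: u=13.279369 w=-5.922705
2: u=12.073106 w=-9.030265
3: u=0.616324 w=8.167845
4: u=5.057539 w=-2.227571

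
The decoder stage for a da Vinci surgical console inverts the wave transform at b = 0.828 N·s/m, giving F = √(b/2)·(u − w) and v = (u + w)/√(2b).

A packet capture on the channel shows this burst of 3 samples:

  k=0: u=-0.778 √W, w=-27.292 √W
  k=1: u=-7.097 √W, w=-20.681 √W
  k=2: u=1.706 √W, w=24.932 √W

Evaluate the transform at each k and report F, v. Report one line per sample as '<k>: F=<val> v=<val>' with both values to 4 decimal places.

k=0: u−w=26.5140, u+w=-28.0700; √(b/2)=0.6434, √(2b)=1.2869; F=0.6434×26.514=17.0599, v=-28.0700/1.2869=-21.8128
k=1: u−w=13.5840, u+w=-27.7780; √(b/2)=0.6434, √(2b)=1.2869; F=0.6434×13.584=8.7403, v=-27.7780/1.2869=-21.5859
k=2: u−w=-23.2260, u+w=26.6380; √(b/2)=0.6434, √(2b)=1.2869; F=0.6434×(-23.226)=-14.9443, v=26.6380/1.2869=20.7001

0: F=17.0599 v=-21.8128
1: F=8.7403 v=-21.5859
2: F=-14.9443 v=20.7001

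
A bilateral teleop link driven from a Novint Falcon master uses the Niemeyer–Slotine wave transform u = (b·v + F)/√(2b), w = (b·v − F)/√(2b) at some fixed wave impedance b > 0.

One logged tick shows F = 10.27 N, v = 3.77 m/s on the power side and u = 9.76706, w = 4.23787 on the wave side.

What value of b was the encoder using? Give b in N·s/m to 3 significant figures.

b = 6.9 N·s/m

u + w = 14.0049;  u + w = √(2b)·v, so √(2b) = 14.0049/3.77 = 3.7148.
b = (√(2b))²/2 = 13.8000/2 = 6.9000.
(Check via u − w = 2F/√(2b): u − w = 5.5292, 2F/√(2b) = 5.5292.)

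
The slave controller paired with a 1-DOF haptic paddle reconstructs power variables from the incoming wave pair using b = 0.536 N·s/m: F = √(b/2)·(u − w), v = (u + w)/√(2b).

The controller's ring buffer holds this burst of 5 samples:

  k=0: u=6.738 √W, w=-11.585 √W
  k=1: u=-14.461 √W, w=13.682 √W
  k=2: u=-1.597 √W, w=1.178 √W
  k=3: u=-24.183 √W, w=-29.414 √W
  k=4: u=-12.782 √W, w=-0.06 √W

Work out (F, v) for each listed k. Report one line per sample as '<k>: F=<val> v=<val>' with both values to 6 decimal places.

k=0: u−w=18.323000, u+w=-4.847000; √(b/2)=0.517687, √(2b)=1.035374; F=0.517687×18.323=9.485582, v=-4.847000/1.035374=-4.681399
k=1: u−w=-28.143000, u+w=-0.779000; √(b/2)=0.517687, √(2b)=1.035374; F=0.517687×(-28.143)=-14.569270, v=-0.779000/1.035374=-0.752385
k=2: u−w=-2.775000, u+w=-0.419000; √(b/2)=0.517687, √(2b)=1.035374; F=0.517687×(-2.775)=-1.436582, v=-0.419000/1.035374=-0.404685
k=3: u−w=5.231000, u+w=-53.597000; √(b/2)=0.517687, √(2b)=1.035374; F=0.517687×5.231=2.708022, v=-53.597000/1.035374=-51.765819
k=4: u−w=-12.722000, u+w=-12.842000; √(b/2)=0.517687, √(2b)=1.035374; F=0.517687×(-12.722)=-6.586016, v=-12.842000/1.035374=-12.403244

0: F=9.485582 v=-4.681399
1: F=-14.569270 v=-0.752385
2: F=-1.436582 v=-0.404685
3: F=2.708022 v=-51.765819
4: F=-6.586016 v=-12.403244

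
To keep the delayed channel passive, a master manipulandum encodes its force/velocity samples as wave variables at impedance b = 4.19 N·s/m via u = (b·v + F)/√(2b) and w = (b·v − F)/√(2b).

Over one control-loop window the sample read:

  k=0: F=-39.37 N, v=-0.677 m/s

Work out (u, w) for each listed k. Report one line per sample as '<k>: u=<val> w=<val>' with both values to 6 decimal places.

0: u=-14.580038 w=12.620243

k=0: b·v=4.19×(-0.677)=-2.836630; √(2b)=2.894823; u=(-2.836630+(-39.37))/2.894823=-14.580038, w=(-2.836630−(-39.37))/2.894823=12.620243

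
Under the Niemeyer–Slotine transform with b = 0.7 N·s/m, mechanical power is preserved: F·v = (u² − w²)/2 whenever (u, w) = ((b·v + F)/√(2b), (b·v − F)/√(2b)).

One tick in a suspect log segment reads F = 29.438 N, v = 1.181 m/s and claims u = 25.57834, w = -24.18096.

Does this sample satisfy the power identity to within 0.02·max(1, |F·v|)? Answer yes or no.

yes

F·v = 29.438×1.181 = 34.76628 W.
(u² − w²)/2 = (654.25148 − 584.71883)/2 = 34.76633 W.
|Δ| = 0.00005;  2% of max(1, |F·v|) = 0.69533.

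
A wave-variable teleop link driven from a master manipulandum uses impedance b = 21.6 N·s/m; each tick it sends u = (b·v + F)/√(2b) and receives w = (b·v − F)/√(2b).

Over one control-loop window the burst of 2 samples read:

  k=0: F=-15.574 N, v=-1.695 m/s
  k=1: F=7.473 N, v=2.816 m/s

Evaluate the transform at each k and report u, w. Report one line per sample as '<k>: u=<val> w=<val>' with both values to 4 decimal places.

0: u=-7.9398 w=-3.2008
1: u=10.3913 w=8.1173

k=0: b·v=21.6×(-1.695)=-36.6120; √(2b)=6.5727; u=(-36.6120+(-15.574))/6.5727=-7.9398, w=(-36.6120−(-15.574))/6.5727=-3.2008
k=1: b·v=21.6×2.816=60.8256; √(2b)=6.5727; u=(60.8256+7.473)/6.5727=10.3913, w=(60.8256−7.473)/6.5727=8.1173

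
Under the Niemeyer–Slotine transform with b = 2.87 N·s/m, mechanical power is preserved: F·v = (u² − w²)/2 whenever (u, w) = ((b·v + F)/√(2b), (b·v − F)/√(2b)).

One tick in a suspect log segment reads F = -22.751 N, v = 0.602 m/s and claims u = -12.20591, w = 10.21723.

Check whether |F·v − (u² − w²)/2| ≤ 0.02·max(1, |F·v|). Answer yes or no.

F·v = (-22.751)×0.602 = -13.6961 W.
(u² − w²)/2 = (148.9842 − 104.3918)/2 = 22.2962 W.
|Δ| = 35.9923;  2% of max(1, |F·v|) = 0.2739.

no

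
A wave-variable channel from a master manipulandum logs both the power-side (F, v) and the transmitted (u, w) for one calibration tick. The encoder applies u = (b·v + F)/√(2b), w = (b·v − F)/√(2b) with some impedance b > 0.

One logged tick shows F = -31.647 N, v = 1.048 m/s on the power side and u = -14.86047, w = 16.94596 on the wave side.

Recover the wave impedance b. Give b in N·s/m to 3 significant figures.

u + w = 2.08549;  u + w = √(2b)·v, so √(2b) = 2.08549/1.048 = 1.98997.
b = (√(2b))²/2 = 3.95999/2 = 1.97999.
(Check via u − w = 2F/√(2b): u − w = -31.80643, 2F/√(2b) = -31.80649.)

b = 1.98 N·s/m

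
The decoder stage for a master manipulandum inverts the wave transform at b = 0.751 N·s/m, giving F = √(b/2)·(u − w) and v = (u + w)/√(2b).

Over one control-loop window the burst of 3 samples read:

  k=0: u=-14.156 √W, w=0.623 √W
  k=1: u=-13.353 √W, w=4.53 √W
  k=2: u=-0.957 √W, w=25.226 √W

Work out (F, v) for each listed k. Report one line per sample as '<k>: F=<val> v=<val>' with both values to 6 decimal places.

k=0: u−w=-14.779000, u+w=-13.533000; √(b/2)=0.612781, √(2b)=1.225561; F=0.612781×(-14.779)=-9.056284, v=-13.533000/1.225561=-11.042289
k=1: u−w=-17.883000, u+w=-8.823000; √(b/2)=0.612781, √(2b)=1.225561; F=0.612781×(-17.883)=-10.958355, v=-8.823000/1.225561=-7.199151
k=2: u−w=-26.183000, u+w=24.269000; √(b/2)=0.612781, √(2b)=1.225561; F=0.612781×(-26.183)=-16.044433, v=24.269000/1.225561=19.802358

0: F=-9.056284 v=-11.042289
1: F=-10.958355 v=-7.199151
2: F=-16.044433 v=19.802358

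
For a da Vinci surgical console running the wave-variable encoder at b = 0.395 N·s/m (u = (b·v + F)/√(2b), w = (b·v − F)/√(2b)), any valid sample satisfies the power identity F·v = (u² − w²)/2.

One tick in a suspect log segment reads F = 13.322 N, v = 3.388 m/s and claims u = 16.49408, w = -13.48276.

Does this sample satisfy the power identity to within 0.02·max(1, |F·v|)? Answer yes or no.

yes

F·v = 13.322×3.388 = 45.1349 W.
(u² − w²)/2 = (272.0547 − 181.7848)/2 = 45.1349 W.
|Δ| = 0.0000;  2% of max(1, |F·v|) = 0.9027.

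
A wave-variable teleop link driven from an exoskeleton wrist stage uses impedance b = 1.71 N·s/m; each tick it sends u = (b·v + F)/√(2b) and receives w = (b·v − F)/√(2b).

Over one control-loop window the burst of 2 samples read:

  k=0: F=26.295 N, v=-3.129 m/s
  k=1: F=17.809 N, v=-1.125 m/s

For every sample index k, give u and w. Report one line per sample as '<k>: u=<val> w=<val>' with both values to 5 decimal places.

k=0: b·v=1.71×(-3.129)=-5.35059; √(2b)=1.84932; u=(-5.35059+26.295)/1.84932=11.32544, w=(-5.35059−26.295)/1.84932=-17.11198
k=1: b·v=1.71×(-1.125)=-1.92375; √(2b)=1.84932; u=(-1.92375+17.809)/1.84932=8.58976, w=(-1.92375−17.809)/1.84932=-10.67025

0: u=11.32544 w=-17.11198
1: u=8.58976 w=-10.67025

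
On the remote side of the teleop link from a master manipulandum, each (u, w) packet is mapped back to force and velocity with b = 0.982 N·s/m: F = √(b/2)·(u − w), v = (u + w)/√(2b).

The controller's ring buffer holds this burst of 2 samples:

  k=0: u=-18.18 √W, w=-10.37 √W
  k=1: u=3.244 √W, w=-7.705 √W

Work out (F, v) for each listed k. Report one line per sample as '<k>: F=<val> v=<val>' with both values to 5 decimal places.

k=0: u−w=-7.81000, u+w=-28.55000; √(b/2)=0.70071, √(2b)=1.40143; F=0.70071×(-7.81)=-5.47258, v=-28.55000/1.40143=-20.37208
k=1: u−w=10.94900, u+w=-4.46100; √(b/2)=0.70071, √(2b)=1.40143; F=0.70071×10.949=7.67212, v=-4.46100/1.40143=-3.18318

0: F=-5.47258 v=-20.37208
1: F=7.67212 v=-3.18318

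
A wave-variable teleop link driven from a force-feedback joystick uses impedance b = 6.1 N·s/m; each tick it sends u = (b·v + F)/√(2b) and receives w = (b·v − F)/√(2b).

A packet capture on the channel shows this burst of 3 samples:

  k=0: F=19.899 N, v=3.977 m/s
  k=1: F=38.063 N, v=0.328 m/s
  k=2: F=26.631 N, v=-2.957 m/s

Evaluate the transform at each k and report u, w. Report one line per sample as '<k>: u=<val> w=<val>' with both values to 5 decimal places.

0: u=12.64260 w=1.24846
1: u=11.47023 w=-10.32458
2: u=2.46025 w=-12.78861

k=0: b·v=6.1×3.977=24.25970; √(2b)=3.49285; u=(24.25970+19.899)/3.49285=12.64260, w=(24.25970−19.899)/3.49285=1.24846
k=1: b·v=6.1×0.328=2.00080; √(2b)=3.49285; u=(2.00080+38.063)/3.49285=11.47023, w=(2.00080−38.063)/3.49285=-10.32458
k=2: b·v=6.1×(-2.957)=-18.03770; √(2b)=3.49285; u=(-18.03770+26.631)/3.49285=2.46025, w=(-18.03770−26.631)/3.49285=-12.78861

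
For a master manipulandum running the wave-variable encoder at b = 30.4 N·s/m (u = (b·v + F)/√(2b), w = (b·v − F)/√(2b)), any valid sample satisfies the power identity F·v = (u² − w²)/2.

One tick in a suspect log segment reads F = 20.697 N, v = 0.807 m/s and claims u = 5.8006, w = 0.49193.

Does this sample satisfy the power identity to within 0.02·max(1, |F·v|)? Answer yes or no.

F·v = 20.697×0.807 = 16.7025 W.
(u² − w²)/2 = (33.6470 − 0.2420)/2 = 16.7025 W.
|Δ| = 0.0000;  2% of max(1, |F·v|) = 0.3340.

yes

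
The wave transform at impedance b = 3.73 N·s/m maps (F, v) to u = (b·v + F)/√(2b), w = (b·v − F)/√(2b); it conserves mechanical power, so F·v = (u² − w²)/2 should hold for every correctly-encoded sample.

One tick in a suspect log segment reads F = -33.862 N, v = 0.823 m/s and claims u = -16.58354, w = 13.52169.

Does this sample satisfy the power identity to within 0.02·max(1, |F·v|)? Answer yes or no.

no

F·v = (-33.862)×0.823 = -27.86843 W.
(u² − w²)/2 = (275.01380 − 182.83610)/2 = 46.08885 W.
|Δ| = 73.95728;  2% of max(1, |F·v|) = 0.55737.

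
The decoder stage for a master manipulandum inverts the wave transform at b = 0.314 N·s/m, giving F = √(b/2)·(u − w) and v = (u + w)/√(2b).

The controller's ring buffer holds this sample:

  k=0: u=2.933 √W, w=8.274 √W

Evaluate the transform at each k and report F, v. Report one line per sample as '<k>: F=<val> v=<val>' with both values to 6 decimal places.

0: F=-2.116276 v=14.141958

k=0: u−w=-5.341000, u+w=11.207000; √(b/2)=0.396232, √(2b)=0.792465; F=0.396232×(-5.341)=-2.116276, v=11.207000/0.792465=14.141958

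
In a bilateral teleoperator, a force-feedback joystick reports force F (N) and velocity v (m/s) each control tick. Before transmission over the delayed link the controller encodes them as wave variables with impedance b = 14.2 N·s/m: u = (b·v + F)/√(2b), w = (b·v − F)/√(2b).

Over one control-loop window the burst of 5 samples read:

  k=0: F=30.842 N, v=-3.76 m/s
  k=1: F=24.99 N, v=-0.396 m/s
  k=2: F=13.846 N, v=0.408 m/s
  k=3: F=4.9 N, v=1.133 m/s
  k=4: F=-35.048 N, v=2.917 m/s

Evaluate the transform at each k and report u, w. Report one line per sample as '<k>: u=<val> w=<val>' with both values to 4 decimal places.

k=0: b·v=14.2×(-3.76)=-53.3920; √(2b)=5.3292; u=(-53.3920+30.842)/5.3292=-4.2314, w=(-53.3920−30.842)/5.3292=-15.8062
k=1: b·v=14.2×(-0.396)=-5.6232; √(2b)=5.3292; u=(-5.6232+24.99)/5.3292=3.6341, w=(-5.6232−24.99)/5.3292=-5.7445
k=2: b·v=14.2×0.408=5.7936; √(2b)=5.3292; u=(5.7936+13.846)/5.3292=3.6853, w=(5.7936−13.846)/5.3292=-1.5110
k=3: b·v=14.2×1.133=16.0886; √(2b)=5.3292; u=(16.0886+4.9)/5.3292=3.9384, w=(16.0886−4.9)/5.3292=2.0995
k=4: b·v=14.2×2.917=41.4214; √(2b)=5.3292; u=(41.4214+(-35.048))/5.3292=1.1959, w=(41.4214−(-35.048))/5.3292=14.3492

0: u=-4.2314 w=-15.8062
1: u=3.6341 w=-5.7445
2: u=3.6853 w=-1.5110
3: u=3.9384 w=2.0995
4: u=1.1959 w=14.3492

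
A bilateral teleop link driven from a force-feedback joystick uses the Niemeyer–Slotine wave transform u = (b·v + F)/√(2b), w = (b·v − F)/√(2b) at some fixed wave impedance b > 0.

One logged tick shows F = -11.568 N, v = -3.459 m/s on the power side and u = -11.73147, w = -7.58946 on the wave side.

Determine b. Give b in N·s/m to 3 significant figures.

b = 15.6 N·s/m

u + w = -19.32093;  u + w = √(2b)·v, so √(2b) = -19.32093/(-3.459) = 5.58570.
b = (√(2b))²/2 = 31.20002/2 = 15.60001.
(Check via u − w = 2F/√(2b): u − w = -4.14201, 2F/√(2b) = -4.14201.)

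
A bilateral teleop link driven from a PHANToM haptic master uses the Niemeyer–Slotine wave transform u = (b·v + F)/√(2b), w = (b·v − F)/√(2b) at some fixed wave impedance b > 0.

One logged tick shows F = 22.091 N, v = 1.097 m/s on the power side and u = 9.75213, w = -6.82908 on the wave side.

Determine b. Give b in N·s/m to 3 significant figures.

u + w = 2.92305;  u + w = √(2b)·v, so √(2b) = 2.92305/1.097 = 2.66459.
b = (√(2b))²/2 = 7.10001/2 = 3.55001.
(Check via u − w = 2F/√(2b): u − w = 16.58121, 2F/√(2b) = 16.58119.)

b = 3.55 N·s/m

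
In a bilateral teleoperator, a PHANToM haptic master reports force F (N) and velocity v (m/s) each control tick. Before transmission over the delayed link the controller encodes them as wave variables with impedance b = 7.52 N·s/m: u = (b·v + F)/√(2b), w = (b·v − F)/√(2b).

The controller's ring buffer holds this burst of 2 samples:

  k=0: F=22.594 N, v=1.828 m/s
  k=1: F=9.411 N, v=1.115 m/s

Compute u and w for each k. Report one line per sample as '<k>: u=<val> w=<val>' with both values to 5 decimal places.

k=0: b·v=7.52×1.828=13.74656; √(2b)=3.87814; u=(13.74656+22.594)/3.87814=9.37061, w=(13.74656−22.594)/3.87814=-2.28136
k=1: b·v=7.52×1.115=8.38480; √(2b)=3.87814; u=(8.38480+9.411)/3.87814=4.58874, w=(8.38480−9.411)/3.87814=-0.26461

0: u=9.37061 w=-2.28136
1: u=4.58874 w=-0.26461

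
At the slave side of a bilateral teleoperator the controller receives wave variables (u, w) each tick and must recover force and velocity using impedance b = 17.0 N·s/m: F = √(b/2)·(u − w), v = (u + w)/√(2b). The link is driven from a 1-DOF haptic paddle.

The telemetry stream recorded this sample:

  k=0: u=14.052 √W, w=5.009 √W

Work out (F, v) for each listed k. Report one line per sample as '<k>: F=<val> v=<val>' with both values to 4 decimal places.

k=0: u−w=9.0430, u+w=19.0610; √(b/2)=2.9155, √(2b)=5.8310; F=2.9155×9.043=26.3646, v=19.0610/5.8310=3.2689

0: F=26.3646 v=3.2689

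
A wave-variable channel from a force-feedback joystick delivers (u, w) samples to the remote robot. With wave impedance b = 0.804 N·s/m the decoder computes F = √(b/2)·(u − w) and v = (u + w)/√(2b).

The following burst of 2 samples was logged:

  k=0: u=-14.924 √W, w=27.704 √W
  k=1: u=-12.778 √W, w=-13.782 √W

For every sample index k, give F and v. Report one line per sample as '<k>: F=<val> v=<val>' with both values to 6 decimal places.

k=0: u−w=-42.628000, u+w=12.780000; √(b/2)=0.634035, √(2b)=1.268069; F=0.634035×(-42.628)=-27.027631, v=12.780000/1.268069=10.078313
k=1: u−w=1.004000, u+w=-26.560000; √(b/2)=0.634035, √(2b)=1.268069; F=0.634035×1.004=0.636571, v=-26.560000/1.268069=-20.945226

0: F=-27.027631 v=10.078313
1: F=0.636571 v=-20.945226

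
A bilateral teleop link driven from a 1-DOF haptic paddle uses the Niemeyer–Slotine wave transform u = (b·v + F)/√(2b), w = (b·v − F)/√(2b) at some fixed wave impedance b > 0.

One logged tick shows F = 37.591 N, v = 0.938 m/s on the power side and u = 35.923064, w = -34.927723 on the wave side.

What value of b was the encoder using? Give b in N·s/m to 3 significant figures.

u + w = 0.995341;  u + w = √(2b)·v, so √(2b) = 0.995341/0.938 = 1.061131.
b = (√(2b))²/2 = 1.125999/2 = 0.563000.
(Check via u − w = 2F/√(2b): u − w = 70.850787, 2F/√(2b) = 70.850810.)

b = 0.563 N·s/m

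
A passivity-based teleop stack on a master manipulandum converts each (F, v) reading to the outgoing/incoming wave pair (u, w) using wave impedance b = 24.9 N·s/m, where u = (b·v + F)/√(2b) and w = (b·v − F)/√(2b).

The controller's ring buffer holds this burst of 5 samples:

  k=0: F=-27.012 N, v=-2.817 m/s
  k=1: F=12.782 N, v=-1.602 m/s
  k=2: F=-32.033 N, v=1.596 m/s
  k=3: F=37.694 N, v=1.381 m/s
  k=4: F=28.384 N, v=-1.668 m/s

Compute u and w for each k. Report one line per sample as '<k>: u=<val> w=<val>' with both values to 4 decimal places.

k=0: b·v=24.9×(-2.817)=-70.1433; √(2b)=7.0569; u=(-70.1433+(-27.012))/7.0569=-13.7674, w=(-70.1433−(-27.012))/7.0569=-6.1119
k=1: b·v=24.9×(-1.602)=-39.8898; √(2b)=7.0569; u=(-39.8898+12.782)/7.0569=-3.8413, w=(-39.8898−12.782)/7.0569=-7.4639
k=2: b·v=24.9×1.596=39.7404; √(2b)=7.0569; u=(39.7404+(-32.033))/7.0569=1.0922, w=(39.7404−(-32.033))/7.0569=10.1707
k=3: b·v=24.9×1.381=34.3869; √(2b)=7.0569; u=(34.3869+37.694)/7.0569=10.2142, w=(34.3869−37.694)/7.0569=-0.4686
k=4: b·v=24.9×(-1.668)=-41.5332; √(2b)=7.0569; u=(-41.5332+28.384)/7.0569=-1.8633, w=(-41.5332−28.384)/7.0569=-9.9076

0: u=-13.7674 w=-6.1119
1: u=-3.8413 w=-7.4639
2: u=1.0922 w=10.1707
3: u=10.2142 w=-0.4686
4: u=-1.8633 w=-9.9076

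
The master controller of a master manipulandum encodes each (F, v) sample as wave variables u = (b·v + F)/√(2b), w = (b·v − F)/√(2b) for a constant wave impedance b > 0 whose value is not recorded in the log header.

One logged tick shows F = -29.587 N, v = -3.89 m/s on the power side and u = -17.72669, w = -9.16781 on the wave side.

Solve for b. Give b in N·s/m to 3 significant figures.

b = 23.9 N·s/m

u + w = -26.8945;  u + w = √(2b)·v, so √(2b) = -26.8945/(-3.89) = 6.9138.
b = (√(2b))²/2 = 47.8000/2 = 23.9000.
(Check via u − w = 2F/√(2b): u − w = -8.5589, 2F/√(2b) = -8.5589.)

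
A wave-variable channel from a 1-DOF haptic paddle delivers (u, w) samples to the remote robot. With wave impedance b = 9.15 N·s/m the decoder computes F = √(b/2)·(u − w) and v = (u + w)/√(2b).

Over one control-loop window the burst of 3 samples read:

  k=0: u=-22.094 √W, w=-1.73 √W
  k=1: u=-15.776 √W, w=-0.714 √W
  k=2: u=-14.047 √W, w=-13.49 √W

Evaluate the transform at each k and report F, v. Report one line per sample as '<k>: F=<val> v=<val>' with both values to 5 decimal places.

0: F=-43.55707 v=-5.56915
1: F=-32.21649 v=-3.85474
2: F=-1.19138 v=-6.43711

k=0: u−w=-20.36400, u+w=-23.82400; √(b/2)=2.13892, √(2b)=4.27785; F=2.13892×(-20.364)=-43.55707, v=-23.82400/4.27785=-5.56915
k=1: u−w=-15.06200, u+w=-16.49000; √(b/2)=2.13892, √(2b)=4.27785; F=2.13892×(-15.062)=-32.21649, v=-16.49000/4.27785=-3.85474
k=2: u−w=-0.55700, u+w=-27.53700; √(b/2)=2.13892, √(2b)=4.27785; F=2.13892×(-0.557)=-1.19138, v=-27.53700/4.27785=-6.43711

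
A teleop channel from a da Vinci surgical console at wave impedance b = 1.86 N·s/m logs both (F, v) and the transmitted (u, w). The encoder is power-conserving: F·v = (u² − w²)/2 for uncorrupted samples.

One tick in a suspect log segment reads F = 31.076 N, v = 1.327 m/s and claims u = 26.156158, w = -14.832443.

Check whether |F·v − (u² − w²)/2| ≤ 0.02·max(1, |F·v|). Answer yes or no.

F·v = 31.076×1.327 = 41.237852 W.
(u² − w²)/2 = (684.144601 − 220.001365)/2 = 232.071618 W.
|Δ| = 190.833766;  2% of max(1, |F·v|) = 0.824757.

no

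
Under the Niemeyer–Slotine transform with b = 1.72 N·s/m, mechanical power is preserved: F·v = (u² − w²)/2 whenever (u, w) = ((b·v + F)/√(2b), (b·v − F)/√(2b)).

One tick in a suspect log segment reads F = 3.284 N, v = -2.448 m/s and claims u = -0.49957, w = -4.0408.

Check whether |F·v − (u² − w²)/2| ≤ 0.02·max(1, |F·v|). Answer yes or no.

F·v = 3.284×(-2.448) = -8.03923 W.
(u² − w²)/2 = (0.24957 − 16.32806)/2 = -8.03925 W.
|Δ| = 0.00002;  2% of max(1, |F·v|) = 0.16078.

yes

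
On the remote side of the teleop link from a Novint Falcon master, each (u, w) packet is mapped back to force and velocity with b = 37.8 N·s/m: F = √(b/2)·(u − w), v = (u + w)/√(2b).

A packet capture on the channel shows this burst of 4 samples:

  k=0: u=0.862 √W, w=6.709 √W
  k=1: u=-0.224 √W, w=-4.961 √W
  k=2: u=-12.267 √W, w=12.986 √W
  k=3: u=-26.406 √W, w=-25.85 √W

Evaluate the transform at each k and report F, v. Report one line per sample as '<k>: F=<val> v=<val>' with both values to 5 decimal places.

0: F=-25.41932 v=0.87075
1: F=20.59370 v=-0.59633
2: F=-109.78522 v=0.08269
3: F=-2.41716 v=-6.01001

k=0: u−w=-5.84700, u+w=7.57100; √(b/2)=4.34741, √(2b)=8.69483; F=4.34741×(-5.847)=-25.41932, v=7.57100/8.69483=0.87075
k=1: u−w=4.73700, u+w=-5.18500; √(b/2)=4.34741, √(2b)=8.69483; F=4.34741×4.737=20.59370, v=-5.18500/8.69483=-0.59633
k=2: u−w=-25.25300, u+w=0.71900; √(b/2)=4.34741, √(2b)=8.69483; F=4.34741×(-25.253)=-109.78522, v=0.71900/8.69483=0.08269
k=3: u−w=-0.55600, u+w=-52.25600; √(b/2)=4.34741, √(2b)=8.69483; F=4.34741×(-0.556)=-2.41716, v=-52.25600/8.69483=-6.01001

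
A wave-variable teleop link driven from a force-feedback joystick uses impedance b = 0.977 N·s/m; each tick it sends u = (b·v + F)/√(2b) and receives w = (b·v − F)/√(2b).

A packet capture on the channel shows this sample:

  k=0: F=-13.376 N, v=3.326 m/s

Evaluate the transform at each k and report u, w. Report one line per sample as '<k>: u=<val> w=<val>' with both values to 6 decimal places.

k=0: b·v=0.977×3.326=3.249502; √(2b)=1.397856; u=(3.249502+(-13.376))/1.397856=-7.244310, w=(3.249502−(-13.376))/1.397856=11.893577

0: u=-7.244310 w=11.893577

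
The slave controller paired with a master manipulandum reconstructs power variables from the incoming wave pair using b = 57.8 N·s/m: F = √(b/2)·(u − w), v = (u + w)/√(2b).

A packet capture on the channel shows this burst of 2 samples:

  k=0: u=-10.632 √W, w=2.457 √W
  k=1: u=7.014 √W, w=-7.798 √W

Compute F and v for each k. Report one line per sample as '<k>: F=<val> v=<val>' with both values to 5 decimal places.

k=0: u−w=-13.08900, u+w=-8.17500; √(b/2)=5.37587, √(2b)=10.75174; F=5.37587×(-13.089)=-70.36479, v=-8.17500/10.75174=-0.76034
k=1: u−w=14.81200, u+w=-0.78400; √(b/2)=5.37587, √(2b)=10.75174; F=5.37587×14.812=79.62742, v=-0.78400/10.75174=-0.07292

0: F=-70.36479 v=-0.76034
1: F=79.62742 v=-0.07292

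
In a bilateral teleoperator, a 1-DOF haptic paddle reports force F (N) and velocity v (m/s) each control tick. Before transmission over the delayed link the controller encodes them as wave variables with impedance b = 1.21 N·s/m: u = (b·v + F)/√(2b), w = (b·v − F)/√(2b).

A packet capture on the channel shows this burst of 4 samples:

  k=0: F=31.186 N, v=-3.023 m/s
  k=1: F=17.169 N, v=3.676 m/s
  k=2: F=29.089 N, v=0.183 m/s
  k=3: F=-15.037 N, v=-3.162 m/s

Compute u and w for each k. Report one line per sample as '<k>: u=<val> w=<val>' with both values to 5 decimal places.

k=0: b·v=1.21×(-3.023)=-3.65783; √(2b)=1.55563; u=(-3.65783+31.186)/1.55563=17.69578, w=(-3.65783−31.186)/1.55563=-22.39846
k=1: b·v=1.21×3.676=4.44796; √(2b)=1.55563; u=(4.44796+17.169)/1.55563=13.89591, w=(4.44796−17.169)/1.55563=-8.17739
k=2: b·v=1.21×0.183=0.22143; √(2b)=1.55563; u=(0.22143+29.089)/1.55563=18.84146, w=(0.22143−29.089)/1.55563=-18.55678
k=3: b·v=1.21×(-3.162)=-3.82602; √(2b)=1.55563; u=(-3.82602+(-15.037))/1.55563=-12.12561, w=(-3.82602−(-15.037))/1.55563=7.20669

0: u=17.69578 w=-22.39846
1: u=13.89591 w=-8.17739
2: u=18.84146 w=-18.55678
3: u=-12.12561 w=7.20669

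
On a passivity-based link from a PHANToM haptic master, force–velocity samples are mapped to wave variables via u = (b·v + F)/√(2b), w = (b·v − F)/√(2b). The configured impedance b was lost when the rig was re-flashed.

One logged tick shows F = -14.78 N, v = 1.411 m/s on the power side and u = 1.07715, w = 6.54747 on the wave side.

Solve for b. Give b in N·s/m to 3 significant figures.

b = 14.6 N·s/m

u + w = 7.6246;  u + w = √(2b)·v, so √(2b) = 7.6246/1.411 = 5.4037.
b = (√(2b))²/2 = 29.2000/2 = 14.6000.
(Check via u − w = 2F/√(2b): u − w = -5.4703, 2F/√(2b) = -5.4703.)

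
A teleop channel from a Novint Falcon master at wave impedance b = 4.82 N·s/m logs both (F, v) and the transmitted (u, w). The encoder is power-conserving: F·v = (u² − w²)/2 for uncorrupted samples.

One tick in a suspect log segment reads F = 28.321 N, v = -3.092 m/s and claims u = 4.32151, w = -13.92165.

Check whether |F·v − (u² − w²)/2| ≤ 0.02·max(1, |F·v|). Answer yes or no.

yes

F·v = 28.321×(-3.092) = -87.56853 W.
(u² − w²)/2 = (18.67545 − 193.81234)/2 = -87.56845 W.
|Δ| = 0.00009;  2% of max(1, |F·v|) = 1.75137.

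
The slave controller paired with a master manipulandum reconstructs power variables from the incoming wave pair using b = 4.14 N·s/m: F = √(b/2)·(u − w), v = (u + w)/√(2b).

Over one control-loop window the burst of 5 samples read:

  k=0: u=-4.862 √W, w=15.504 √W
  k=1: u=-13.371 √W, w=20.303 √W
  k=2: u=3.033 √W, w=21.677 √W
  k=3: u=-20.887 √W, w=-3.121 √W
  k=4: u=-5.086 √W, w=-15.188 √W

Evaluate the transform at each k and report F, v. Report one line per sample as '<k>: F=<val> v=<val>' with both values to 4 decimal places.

k=0: u−w=-20.3660, u+w=10.6420; √(b/2)=1.4387, √(2b)=2.8775; F=1.4387×(-20.366)=-29.3016, v=10.6420/2.8775=3.6984
k=1: u−w=-33.6740, u+w=6.9320; √(b/2)=1.4387, √(2b)=2.8775; F=1.4387×(-33.674)=-48.4484, v=6.9320/2.8775=2.4090
k=2: u−w=-18.6440, u+w=24.7100; √(b/2)=1.4387, √(2b)=2.8775; F=1.4387×(-18.644)=-26.8240, v=24.7100/2.8775=8.5873
k=3: u−w=-17.7660, u+w=-24.0080; √(b/2)=1.4387, √(2b)=2.8775; F=1.4387×(-17.766)=-25.5608, v=-24.0080/2.8775=-8.3434
k=4: u−w=10.1020, u+w=-20.2740; √(b/2)=1.4387, √(2b)=2.8775; F=1.4387×10.102=14.5342, v=-20.2740/2.8775=-7.0457

0: F=-29.3016 v=3.6984
1: F=-48.4484 v=2.4090
2: F=-26.8240 v=8.5873
3: F=-25.5608 v=-8.3434
4: F=14.5342 v=-7.0457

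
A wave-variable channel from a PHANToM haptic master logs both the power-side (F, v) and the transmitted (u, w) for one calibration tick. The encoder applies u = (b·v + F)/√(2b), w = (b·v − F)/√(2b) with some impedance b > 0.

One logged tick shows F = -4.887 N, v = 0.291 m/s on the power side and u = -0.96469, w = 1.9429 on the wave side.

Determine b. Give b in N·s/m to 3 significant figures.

u + w = 0.9782;  u + w = √(2b)·v, so √(2b) = 0.9782/0.291 = 3.3615.
b = (√(2b))²/2 = 11.3000/2 = 5.6500.
(Check via u − w = 2F/√(2b): u − w = -2.9076, 2F/√(2b) = -2.9076.)

b = 5.65 N·s/m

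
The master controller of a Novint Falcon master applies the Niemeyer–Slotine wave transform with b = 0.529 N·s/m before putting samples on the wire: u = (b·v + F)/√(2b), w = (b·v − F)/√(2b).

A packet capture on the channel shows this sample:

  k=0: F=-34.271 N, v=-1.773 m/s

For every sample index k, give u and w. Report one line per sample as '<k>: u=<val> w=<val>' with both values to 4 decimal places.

0: u=-34.2302 w=32.4065

k=0: b·v=0.529×(-1.773)=-0.9379; √(2b)=1.0286; u=(-0.9379+(-34.271))/1.0286=-34.2302, w=(-0.9379−(-34.271))/1.0286=32.4065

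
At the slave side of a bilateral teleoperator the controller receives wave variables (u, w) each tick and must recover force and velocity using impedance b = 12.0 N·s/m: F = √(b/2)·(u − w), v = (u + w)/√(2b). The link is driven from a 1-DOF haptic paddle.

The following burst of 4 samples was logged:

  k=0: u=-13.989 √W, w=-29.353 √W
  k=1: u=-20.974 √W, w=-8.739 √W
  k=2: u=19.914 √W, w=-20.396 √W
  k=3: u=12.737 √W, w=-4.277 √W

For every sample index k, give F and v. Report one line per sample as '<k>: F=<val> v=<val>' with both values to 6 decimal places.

k=0: u−w=15.364000, u+w=-43.342000; √(b/2)=2.449490, √(2b)=4.898979; F=2.449490×15.364=37.633960, v=-43.342000/4.898979=-8.847149
k=1: u−w=-12.235000, u+w=-29.713000; √(b/2)=2.449490, √(2b)=4.898979; F=2.449490×(-12.235)=-29.969507, v=-29.713000/4.898979=-6.065141
k=2: u−w=40.310000, u+w=-0.482000; √(b/2)=2.449490, √(2b)=4.898979; F=2.449490×40.31=98.738932, v=-0.482000/4.898979=-0.098388
k=3: u−w=17.014000, u+w=8.460000; √(b/2)=2.449490, √(2b)=4.898979; F=2.449490×17.014=41.675618, v=8.460000/4.898979=1.726890

0: F=37.633960 v=-8.847149
1: F=-29.969507 v=-6.065141
2: F=98.738932 v=-0.098388
3: F=41.675618 v=1.726890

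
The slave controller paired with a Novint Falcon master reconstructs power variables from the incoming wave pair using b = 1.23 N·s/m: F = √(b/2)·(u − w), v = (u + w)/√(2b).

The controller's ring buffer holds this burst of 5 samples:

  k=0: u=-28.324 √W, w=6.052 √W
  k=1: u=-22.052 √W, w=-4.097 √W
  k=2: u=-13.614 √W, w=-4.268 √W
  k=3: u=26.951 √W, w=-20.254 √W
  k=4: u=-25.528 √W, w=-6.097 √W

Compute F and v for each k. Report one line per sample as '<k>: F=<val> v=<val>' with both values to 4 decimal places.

0: F=-26.9583 v=-14.2001
1: F=-14.0807 v=-16.6720
2: F=-7.3293 v=-11.4011
3: F=37.0191 v=4.2699
4: F=-15.2382 v=-20.1634

k=0: u−w=-34.3760, u+w=-22.2720; √(b/2)=0.7842, √(2b)=1.5684; F=0.7842×(-34.376)=-26.9583, v=-22.2720/1.5684=-14.2001
k=1: u−w=-17.9550, u+w=-26.1490; √(b/2)=0.7842, √(2b)=1.5684; F=0.7842×(-17.955)=-14.0807, v=-26.1490/1.5684=-16.6720
k=2: u−w=-9.3460, u+w=-17.8820; √(b/2)=0.7842, √(2b)=1.5684; F=0.7842×(-9.346)=-7.3293, v=-17.8820/1.5684=-11.4011
k=3: u−w=47.2050, u+w=6.6970; √(b/2)=0.7842, √(2b)=1.5684; F=0.7842×47.205=37.0191, v=6.6970/1.5684=4.2699
k=4: u−w=-19.4310, u+w=-31.6250; √(b/2)=0.7842, √(2b)=1.5684; F=0.7842×(-19.431)=-15.2382, v=-31.6250/1.5684=-20.1634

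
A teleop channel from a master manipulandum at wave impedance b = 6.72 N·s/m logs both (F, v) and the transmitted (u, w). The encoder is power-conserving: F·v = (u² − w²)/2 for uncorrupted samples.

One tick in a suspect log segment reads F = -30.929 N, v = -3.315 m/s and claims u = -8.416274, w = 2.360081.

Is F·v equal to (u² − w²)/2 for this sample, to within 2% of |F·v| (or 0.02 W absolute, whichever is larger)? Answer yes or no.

no

F·v = (-30.929)×(-3.315) = 102.529635 W.
(u² − w²)/2 = (70.833668 − 5.569982)/2 = 32.631843 W.
|Δ| = 69.897792;  2% of max(1, |F·v|) = 2.050593.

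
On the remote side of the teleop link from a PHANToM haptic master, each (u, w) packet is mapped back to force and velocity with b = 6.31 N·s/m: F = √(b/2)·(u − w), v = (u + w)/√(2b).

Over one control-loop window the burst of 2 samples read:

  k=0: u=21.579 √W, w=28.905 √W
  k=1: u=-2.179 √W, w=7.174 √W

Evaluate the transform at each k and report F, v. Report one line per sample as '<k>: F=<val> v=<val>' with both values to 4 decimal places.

k=0: u−w=-7.3260, u+w=50.4840; √(b/2)=1.7762, √(2b)=3.5525; F=1.7762×(-7.326)=-13.0127, v=50.4840/3.5525=14.2110
k=1: u−w=-9.3530, u+w=4.9950; √(b/2)=1.7762, √(2b)=3.5525; F=1.7762×(-9.353)=-16.6131, v=4.9950/3.5525=1.4061

0: F=-13.0127 v=14.2110
1: F=-16.6131 v=1.4061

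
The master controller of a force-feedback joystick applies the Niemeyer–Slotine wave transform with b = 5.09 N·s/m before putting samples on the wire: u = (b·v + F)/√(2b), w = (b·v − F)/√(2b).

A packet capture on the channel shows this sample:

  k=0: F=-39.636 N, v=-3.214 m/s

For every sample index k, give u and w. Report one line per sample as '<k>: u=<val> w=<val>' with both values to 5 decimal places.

k=0: b·v=5.09×(-3.214)=-16.35926; √(2b)=3.19061; u=(-16.35926+(-39.636))/3.19061=-17.55001, w=(-16.35926−(-39.636))/3.19061=7.29539

0: u=-17.55001 w=7.29539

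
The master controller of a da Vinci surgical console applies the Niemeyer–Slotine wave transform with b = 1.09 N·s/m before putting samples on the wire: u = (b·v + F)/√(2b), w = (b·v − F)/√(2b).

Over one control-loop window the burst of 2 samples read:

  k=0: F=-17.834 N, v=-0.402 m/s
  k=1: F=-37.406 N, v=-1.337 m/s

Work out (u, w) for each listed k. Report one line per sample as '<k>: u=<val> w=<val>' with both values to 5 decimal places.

k=0: b·v=1.09×(-0.402)=-0.43818; √(2b)=1.47648; u=(-0.43818+(-17.834))/1.47648=-12.37548, w=(-0.43818−(-17.834))/1.47648=11.78194
k=1: b·v=1.09×(-1.337)=-1.45733; √(2b)=1.47648; u=(-1.45733+(-37.406))/1.47648=-26.32157, w=(-1.45733−(-37.406))/1.47648=24.34751

0: u=-12.37548 w=11.78194
1: u=-26.32157 w=24.34751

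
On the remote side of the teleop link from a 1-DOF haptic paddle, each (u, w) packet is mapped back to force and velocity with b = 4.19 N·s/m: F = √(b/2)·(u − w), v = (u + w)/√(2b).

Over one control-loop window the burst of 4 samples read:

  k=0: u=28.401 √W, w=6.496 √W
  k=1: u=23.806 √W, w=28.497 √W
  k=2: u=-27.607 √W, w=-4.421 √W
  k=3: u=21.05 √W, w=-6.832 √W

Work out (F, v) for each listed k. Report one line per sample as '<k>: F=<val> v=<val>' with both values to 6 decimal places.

k=0: u−w=21.905000, u+w=34.897000; √(b/2)=1.447411, √(2b)=2.894823; F=1.447411×21.905=31.705549, v=34.897000/2.894823=12.054969
k=1: u−w=-4.691000, u+w=52.303000; √(b/2)=1.447411, √(2b)=2.894823; F=1.447411×(-4.691)=-6.789807, v=52.303000/2.894823=18.067772
k=2: u−w=-23.186000, u+w=-32.028000; √(b/2)=1.447411, √(2b)=2.894823; F=1.447411×(-23.186)=-33.559683, v=-32.028000/2.894823=-11.063889
k=3: u−w=27.882000, u+w=14.218000; √(b/2)=1.447411, √(2b)=2.894823; F=1.447411×27.882=40.356727, v=14.218000/2.894823=4.911527

0: F=31.705549 v=12.054969
1: F=-6.789807 v=18.067772
2: F=-33.559683 v=-11.063889
3: F=40.356727 v=4.911527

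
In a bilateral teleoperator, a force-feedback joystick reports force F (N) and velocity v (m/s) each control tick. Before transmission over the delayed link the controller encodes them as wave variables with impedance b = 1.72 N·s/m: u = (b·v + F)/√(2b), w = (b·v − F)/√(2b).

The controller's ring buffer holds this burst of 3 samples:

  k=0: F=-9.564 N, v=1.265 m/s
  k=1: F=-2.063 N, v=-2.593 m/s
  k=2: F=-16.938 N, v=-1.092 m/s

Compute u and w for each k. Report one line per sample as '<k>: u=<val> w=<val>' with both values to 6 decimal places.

k=0: b·v=1.72×1.265=2.175800; √(2b)=1.854724; u=(2.175800+(-9.564))/1.854724=-3.983450, w=(2.175800−(-9.564))/1.854724=6.329676
k=1: b·v=1.72×(-2.593)=-4.459960; √(2b)=1.854724; u=(-4.459960+(-2.063))/1.854724=-3.516944, w=(-4.459960−(-2.063))/1.854724=-1.292354
k=2: b·v=1.72×(-1.092)=-1.878240; √(2b)=1.854724; u=(-1.878240+(-16.938))/1.854724=-10.145037, w=(-1.878240−(-16.938))/1.854724=8.119678

0: u=-3.983450 w=6.329676
1: u=-3.516944 w=-1.292354
2: u=-10.145037 w=8.119678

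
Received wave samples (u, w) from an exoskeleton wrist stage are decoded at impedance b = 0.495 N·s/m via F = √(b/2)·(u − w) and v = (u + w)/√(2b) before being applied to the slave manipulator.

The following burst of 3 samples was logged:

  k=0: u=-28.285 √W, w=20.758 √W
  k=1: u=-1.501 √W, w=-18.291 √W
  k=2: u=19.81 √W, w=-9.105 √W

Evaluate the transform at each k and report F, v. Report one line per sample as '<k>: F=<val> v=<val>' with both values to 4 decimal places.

0: F=-24.3986 v=-7.5649
1: F=8.3529 v=-19.8917
2: F=14.3850 v=10.7589

k=0: u−w=-49.0430, u+w=-7.5270; √(b/2)=0.4975, √(2b)=0.9950; F=0.4975×(-49.043)=-24.3986, v=-7.5270/0.9950=-7.5649
k=1: u−w=16.7900, u+w=-19.7920; √(b/2)=0.4975, √(2b)=0.9950; F=0.4975×16.79=8.3529, v=-19.7920/0.9950=-19.8917
k=2: u−w=28.9150, u+w=10.7050; √(b/2)=0.4975, √(2b)=0.9950; F=0.4975×28.915=14.3850, v=10.7050/0.9950=10.7589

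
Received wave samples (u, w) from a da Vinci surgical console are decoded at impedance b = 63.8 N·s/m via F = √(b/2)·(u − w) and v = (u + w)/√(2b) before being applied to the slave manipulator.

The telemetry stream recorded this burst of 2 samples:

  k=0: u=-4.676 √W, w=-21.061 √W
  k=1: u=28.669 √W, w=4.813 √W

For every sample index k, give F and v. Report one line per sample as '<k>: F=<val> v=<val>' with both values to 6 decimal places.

k=0: u−w=16.385000, u+w=-25.737000; √(b/2)=5.648008, √(2b)=11.296017; F=5.648008×16.385=92.542619, v=-25.737000/11.296017=-2.278414
k=1: u−w=23.856000, u+w=33.482000; √(b/2)=5.648008, √(2b)=11.296017; F=5.648008×23.856=134.738891, v=33.482000/11.296017=2.964054

0: F=92.542619 v=-2.278414
1: F=134.738891 v=2.964054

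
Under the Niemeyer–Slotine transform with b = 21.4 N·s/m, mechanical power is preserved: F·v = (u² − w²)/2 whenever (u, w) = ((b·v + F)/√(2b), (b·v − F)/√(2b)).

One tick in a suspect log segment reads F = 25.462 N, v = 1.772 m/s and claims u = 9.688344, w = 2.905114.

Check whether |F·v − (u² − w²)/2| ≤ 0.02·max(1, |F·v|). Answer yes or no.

no

F·v = 25.462×1.772 = 45.118664 W.
(u² − w²)/2 = (93.864009 − 8.439687)/2 = 42.712161 W.
|Δ| = 2.406503;  2% of max(1, |F·v|) = 0.902373.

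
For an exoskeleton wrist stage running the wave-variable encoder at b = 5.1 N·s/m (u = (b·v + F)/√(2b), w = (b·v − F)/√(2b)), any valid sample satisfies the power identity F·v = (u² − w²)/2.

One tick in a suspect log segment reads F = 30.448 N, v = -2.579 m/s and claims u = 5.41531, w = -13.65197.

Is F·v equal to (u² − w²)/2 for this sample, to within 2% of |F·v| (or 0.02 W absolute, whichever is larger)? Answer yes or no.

yes

F·v = 30.448×(-2.579) = -78.52539 W.
(u² − w²)/2 = (29.32558 − 186.37628)/2 = -78.52535 W.
|Δ| = 0.00004;  2% of max(1, |F·v|) = 1.57051.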